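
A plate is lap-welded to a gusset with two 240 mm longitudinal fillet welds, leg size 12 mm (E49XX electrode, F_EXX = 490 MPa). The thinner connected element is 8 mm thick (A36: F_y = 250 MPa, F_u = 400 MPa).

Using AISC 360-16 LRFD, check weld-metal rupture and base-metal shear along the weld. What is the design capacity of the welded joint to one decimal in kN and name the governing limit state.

Weld metal: throat = 0.707×12 = 8.484 mm, L = 2×240 = 480 mm. φR_n = 0.75 × 0.6 × 490 × 8.484 × 480 = 897.9 kN.
Base metal shear (8 mm plate): yield φR_n = 1.0×0.6×250×8×480 = 576.0 kN; rupture φR_n = 0.75×0.6×400×8×480 = 691.2 kN; take 576.0 kN (yield).
Governing: min(897.9, 576.0) = 576.0 kN → base-metal shear.

576.0 kN (base-metal shear governs)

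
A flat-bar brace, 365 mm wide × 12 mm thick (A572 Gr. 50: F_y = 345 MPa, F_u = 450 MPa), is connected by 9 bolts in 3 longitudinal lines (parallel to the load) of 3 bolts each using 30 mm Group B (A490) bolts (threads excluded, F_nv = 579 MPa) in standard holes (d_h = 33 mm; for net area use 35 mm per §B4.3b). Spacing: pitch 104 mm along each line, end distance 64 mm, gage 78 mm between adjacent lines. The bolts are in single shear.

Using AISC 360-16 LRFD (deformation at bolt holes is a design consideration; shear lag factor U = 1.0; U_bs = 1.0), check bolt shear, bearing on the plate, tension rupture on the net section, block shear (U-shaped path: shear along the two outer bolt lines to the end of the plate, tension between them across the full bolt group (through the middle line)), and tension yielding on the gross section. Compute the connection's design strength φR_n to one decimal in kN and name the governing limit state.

Bolt shear: A_b = π(30)²/4 = 706.86 mm². φR_n = 0.75 × 579 × 706.86 × 9 × 1 = 2762.6 kN.
Bearing (12 mm plate, F_u = 450 MPa): end bolts L_c = 64 − 33/2 = 47.5, R_n = min(1.2×47.5×12×450, 2.4×30×12×450) = 307.8 kN/bolt; interior L_c = 104 − 33 = 71, R_n = 388.8 kN/bolt. φR_n = 0.75 × (3×307.8 + 6×388.8) = 2442.2 kN.
Tension rupture (net): A_n = (365 − 3×35)×12 = 3120 mm² (U = 1.0, A_e = A_n). φR_n = 0.75 × 450 × 3120 = 1053.0 kN.
Block shear: shear path 2×[64+2×104] = 2×272 mm, A_gv = 6528, A_nv = 2×(272 − 2.5×35)×12 = 4428 mm²; tension across gage: (156 − 2×35)×12 = 1032 mm². R_n = min(0.6×450×4428, 0.6×345×6528) + 1.0×450×1032 = min(1195.6, 1351.3) + 464.4 = 1660 kN. φR_n = 0.75 × 1660 = 1245.0 kN.
Tension yield (gross): A_g = 365×12 = 4380 mm². φR_n = 0.90 × 345 × 4380 = 1360.0 kN.
Governing: min(2762.6, 2442.2, 1053.0, 1245.0, 1360.0) = 1053.0 kN → net-section rupture.

1053.0 kN (net-section rupture governs)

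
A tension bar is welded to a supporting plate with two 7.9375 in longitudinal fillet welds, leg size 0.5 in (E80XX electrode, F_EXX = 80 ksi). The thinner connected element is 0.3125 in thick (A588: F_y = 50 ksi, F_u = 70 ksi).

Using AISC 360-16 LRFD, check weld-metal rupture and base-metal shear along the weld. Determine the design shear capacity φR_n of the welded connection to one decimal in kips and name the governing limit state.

148.8 kips (base-metal shear governs)

Weld metal: throat = 0.707×0.5 = 0.3535 in, L = 2×7.9375 = 15.875 in. φR_n = 0.75 × 0.6 × 80 × 0.3535 × 15.875 = 202.0 kips.
Base metal shear (0.3125 in plate): yield φR_n = 1.0×0.6×50×0.3125×15.875 = 148.8 kips; rupture φR_n = 0.75×0.6×70×0.3125×15.875 = 156.3 kips; take 148.8 kips (yield).
Governing: min(202.0, 148.8) = 148.8 kips → base-metal shear.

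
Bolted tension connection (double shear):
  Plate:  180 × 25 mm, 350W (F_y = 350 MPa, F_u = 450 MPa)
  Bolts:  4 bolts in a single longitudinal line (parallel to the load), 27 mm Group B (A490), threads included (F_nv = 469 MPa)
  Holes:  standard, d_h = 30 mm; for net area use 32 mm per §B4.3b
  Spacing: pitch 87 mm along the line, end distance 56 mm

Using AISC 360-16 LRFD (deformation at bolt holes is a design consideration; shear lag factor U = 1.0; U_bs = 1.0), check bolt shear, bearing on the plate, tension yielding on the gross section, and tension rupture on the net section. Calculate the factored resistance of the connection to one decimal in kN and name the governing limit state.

Bolt shear: A_b = π(27)²/4 = 572.56 mm². φR_n = 0.75 × 469 × 572.56 × 4 × 2 = 1611.2 kN.
Bearing (25 mm plate, F_u = 450 MPa): end bolts L_c = 56 − 30/2 = 41, R_n = min(1.2×41×25×450, 2.4×27×25×450) = 553.5 kN/bolt; interior L_c = 87 − 30 = 57, R_n = 729 kN/bolt. φR_n = 0.75 × (1×553.5 + 3×729) = 2055.4 kN.
Tension yield (gross): A_g = 180×25 = 4500 mm². φR_n = 0.90 × 350 × 4500 = 1417.5 kN.
Tension rupture (net): A_n = (180 − 1×32)×25 = 3700 mm² (U = 1.0, A_e = A_n). φR_n = 0.75 × 450 × 3700 = 1248.8 kN.
Governing: min(1611.2, 2055.4, 1417.5, 1248.8) = 1248.8 kN → net-section rupture.

1248.8 kN (net-section rupture governs)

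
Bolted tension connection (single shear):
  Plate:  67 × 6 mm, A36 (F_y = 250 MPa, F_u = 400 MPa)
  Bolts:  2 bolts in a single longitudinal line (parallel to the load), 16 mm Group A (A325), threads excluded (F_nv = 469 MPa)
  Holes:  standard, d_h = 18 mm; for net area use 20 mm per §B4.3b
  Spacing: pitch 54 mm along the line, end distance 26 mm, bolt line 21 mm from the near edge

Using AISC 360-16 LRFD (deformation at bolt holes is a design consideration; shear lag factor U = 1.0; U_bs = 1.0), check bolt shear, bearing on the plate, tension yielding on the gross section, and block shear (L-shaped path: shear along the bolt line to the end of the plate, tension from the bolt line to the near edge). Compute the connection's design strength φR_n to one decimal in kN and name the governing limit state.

73.8 kN (block shear governs)

Bolt shear: A_b = π(16)²/4 = 201.06 mm². φR_n = 0.75 × 469 × 201.06 × 2 × 1 = 141.4 kN.
Bearing (6 mm plate, F_u = 400 MPa): end bolts L_c = 26 − 18/2 = 17, R_n = min(1.2×17×6×400, 2.4×16×6×400) = 48.96 kN/bolt; interior L_c = 54 − 18 = 36, R_n = 92.16 kN/bolt. φR_n = 0.75 × (1×48.96 + 1×92.16) = 105.8 kN.
Tension yield (gross): A_g = 67×6 = 402 mm². φR_n = 0.90 × 250 × 402 = 90.5 kN.
Block shear: shear path 1×[26+1×54] = 1×80 mm, A_gv = 480, A_nv = 1×(80 − 1.5×20)×6 = 300 mm²; tension to near edge: (21 − 0.5×20)×6 = 66 mm². R_n = min(0.6×400×300, 0.6×250×480) + 1.0×400×66 = min(72, 72) + 26.4 = 98.4 kN. φR_n = 0.75 × 98.4 = 73.8 kN.
Governing: min(141.4, 105.8, 90.5, 73.8) = 73.8 kN → block shear.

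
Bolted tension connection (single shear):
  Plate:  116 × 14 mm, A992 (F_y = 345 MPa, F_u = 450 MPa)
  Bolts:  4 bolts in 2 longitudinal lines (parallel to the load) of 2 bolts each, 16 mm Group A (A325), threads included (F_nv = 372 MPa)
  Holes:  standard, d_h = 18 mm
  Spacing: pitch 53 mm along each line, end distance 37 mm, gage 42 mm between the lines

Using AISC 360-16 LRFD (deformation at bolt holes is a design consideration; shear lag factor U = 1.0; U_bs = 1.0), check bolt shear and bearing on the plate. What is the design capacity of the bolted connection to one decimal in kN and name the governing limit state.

224.4 kN (bolt shear governs)

Bolt shear: A_b = π(16)²/4 = 201.06 mm². φR_n = 0.75 × 372 × 201.06 × 4 × 1 = 224.4 kN.
Bearing (14 mm plate, F_u = 450 MPa): end bolts L_c = 37 − 18/2 = 28, R_n = min(1.2×28×14×450, 2.4×16×14×450) = 211.68 kN/bolt; interior L_c = 53 − 18 = 35, R_n = 241.92 kN/bolt. φR_n = 0.75 × (2×211.68 + 2×241.92) = 680.4 kN.
Governing: min(224.4, 680.4) = 224.4 kN → bolt shear.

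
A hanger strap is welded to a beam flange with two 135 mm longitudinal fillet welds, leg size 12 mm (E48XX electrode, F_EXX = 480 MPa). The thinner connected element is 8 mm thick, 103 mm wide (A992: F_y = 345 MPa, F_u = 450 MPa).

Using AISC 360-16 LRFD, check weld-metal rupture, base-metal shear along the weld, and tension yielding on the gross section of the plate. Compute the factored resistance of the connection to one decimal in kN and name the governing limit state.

255.9 kN (gross-section yield governs)

Weld metal: throat = 0.707×12 = 8.484 mm, L = 2×135 = 270 mm. φR_n = 0.75 × 0.6 × 480 × 8.484 × 270 = 494.8 kN.
Base metal shear (8 mm plate): yield φR_n = 1.0×0.6×345×8×270 = 447.1 kN; rupture φR_n = 0.75×0.6×450×8×270 = 437.4 kN; take 437.4 kN (rupture).
Tension yield (gross): A_g = 103×8 = 824 mm². φR_n = 0.90 × 345 × 824 = 255.9 kN.
Governing: min(494.8, 437.4, 255.9) = 255.9 kN → gross-section yield.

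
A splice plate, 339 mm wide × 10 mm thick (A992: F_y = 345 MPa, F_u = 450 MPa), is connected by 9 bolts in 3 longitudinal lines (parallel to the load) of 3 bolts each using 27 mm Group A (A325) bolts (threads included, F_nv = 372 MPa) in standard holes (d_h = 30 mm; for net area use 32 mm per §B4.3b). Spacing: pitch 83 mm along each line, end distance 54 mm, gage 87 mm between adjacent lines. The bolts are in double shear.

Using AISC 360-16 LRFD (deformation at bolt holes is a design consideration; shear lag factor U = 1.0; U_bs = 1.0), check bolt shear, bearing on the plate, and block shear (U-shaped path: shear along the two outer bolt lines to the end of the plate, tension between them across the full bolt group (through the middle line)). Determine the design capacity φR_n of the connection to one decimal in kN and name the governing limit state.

Bolt shear: A_b = π(27)²/4 = 572.56 mm². φR_n = 0.75 × 372 × 572.56 × 9 × 2 = 2875.4 kN.
Bearing (10 mm plate, F_u = 450 MPa): end bolts L_c = 54 − 30/2 = 39, R_n = min(1.2×39×10×450, 2.4×27×10×450) = 210.6 kN/bolt; interior L_c = 83 − 30 = 53, R_n = 286.2 kN/bolt. φR_n = 0.75 × (3×210.6 + 6×286.2) = 1761.8 kN.
Block shear: shear path 2×[54+2×83] = 2×220 mm, A_gv = 4400, A_nv = 2×(220 − 2.5×32)×10 = 2800 mm²; tension across gage: (174 − 2×32)×10 = 1100 mm². R_n = min(0.6×450×2800, 0.6×345×4400) + 1.0×450×1100 = min(756, 910.8) + 495 = 1251 kN. φR_n = 0.75 × 1251 = 938.3 kN.
Governing: min(2875.4, 1761.8, 938.3) = 938.3 kN → block shear.

938.3 kN (block shear governs)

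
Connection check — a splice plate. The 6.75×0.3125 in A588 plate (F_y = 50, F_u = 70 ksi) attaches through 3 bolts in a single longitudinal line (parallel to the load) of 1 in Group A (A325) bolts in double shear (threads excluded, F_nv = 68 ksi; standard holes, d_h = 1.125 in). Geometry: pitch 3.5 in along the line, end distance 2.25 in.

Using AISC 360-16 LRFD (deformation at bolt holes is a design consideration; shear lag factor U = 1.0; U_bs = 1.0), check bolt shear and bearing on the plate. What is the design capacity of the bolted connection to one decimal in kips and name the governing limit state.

112.0 kips (bearing governs)

Bolt shear: A_b = π(1)²/4 = 0.7854 in². φR_n = 0.75 × 68 × 0.7854 × 3 × 2 = 240.3 kips.
Bearing (0.3125 in plate, F_u = 70 ksi): end bolts L_c = 2.25 − 1.125/2 = 1.6875, R_n = min(1.2×1.6875×0.3125×70, 2.4×1×0.3125×70) = 44.297 kips/bolt; interior L_c = 3.5 − 1.125 = 2.375, R_n = 52.5 kips/bolt. φR_n = 0.75 × (1×44.297 + 2×52.5) = 112.0 kips.
Governing: min(240.3, 112.0) = 112.0 kips → bearing.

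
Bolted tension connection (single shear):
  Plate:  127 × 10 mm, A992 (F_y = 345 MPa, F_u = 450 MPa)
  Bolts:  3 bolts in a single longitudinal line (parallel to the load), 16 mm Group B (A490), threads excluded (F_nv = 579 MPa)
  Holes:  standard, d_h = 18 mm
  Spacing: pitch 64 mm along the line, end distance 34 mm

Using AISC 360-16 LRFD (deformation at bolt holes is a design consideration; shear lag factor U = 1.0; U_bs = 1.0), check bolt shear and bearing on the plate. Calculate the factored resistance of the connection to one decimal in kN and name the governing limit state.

Bolt shear: A_b = π(16)²/4 = 201.06 mm². φR_n = 0.75 × 579 × 201.06 × 3 × 1 = 261.9 kN.
Bearing (10 mm plate, F_u = 450 MPa): end bolts L_c = 34 − 18/2 = 25, R_n = min(1.2×25×10×450, 2.4×16×10×450) = 135 kN/bolt; interior L_c = 64 − 18 = 46, R_n = 172.8 kN/bolt. φR_n = 0.75 × (1×135 + 2×172.8) = 360.5 kN.
Governing: min(261.9, 360.5) = 261.9 kN → bolt shear.

261.9 kN (bolt shear governs)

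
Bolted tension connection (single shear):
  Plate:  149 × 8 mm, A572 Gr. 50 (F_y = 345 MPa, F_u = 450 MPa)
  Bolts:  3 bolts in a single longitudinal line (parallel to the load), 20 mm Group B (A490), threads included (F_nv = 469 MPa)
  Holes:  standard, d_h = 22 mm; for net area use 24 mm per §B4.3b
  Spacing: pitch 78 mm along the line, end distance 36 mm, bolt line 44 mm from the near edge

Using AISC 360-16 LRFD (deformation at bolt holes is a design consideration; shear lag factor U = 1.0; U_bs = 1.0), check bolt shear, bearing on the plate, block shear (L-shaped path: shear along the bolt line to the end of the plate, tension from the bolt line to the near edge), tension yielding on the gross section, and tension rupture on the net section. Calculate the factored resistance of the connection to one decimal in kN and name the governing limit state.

Bolt shear: A_b = π(20)²/4 = 314.16 mm². φR_n = 0.75 × 469 × 314.16 × 3 × 1 = 331.5 kN.
Bearing (8 mm plate, F_u = 450 MPa): end bolts L_c = 36 − 22/2 = 25, R_n = min(1.2×25×8×450, 2.4×20×8×450) = 108 kN/bolt; interior L_c = 78 − 22 = 56, R_n = 172.8 kN/bolt. φR_n = 0.75 × (1×108 + 2×172.8) = 340.2 kN.
Block shear: shear path 1×[36+2×78] = 1×192 mm, A_gv = 1536, A_nv = 1×(192 − 2.5×24)×8 = 1056 mm²; tension to near edge: (44 − 0.5×24)×8 = 256 mm². R_n = min(0.6×450×1056, 0.6×345×1536) + 1.0×450×256 = min(285.12, 317.95) + 115.2 = 400.32 kN. φR_n = 0.75 × 400.32 = 300.2 kN.
Tension yield (gross): A_g = 149×8 = 1192 mm². φR_n = 0.90 × 345 × 1192 = 370.1 kN.
Tension rupture (net): A_n = (149 − 1×24)×8 = 1000 mm² (U = 1.0, A_e = A_n). φR_n = 0.75 × 450 × 1000 = 337.5 kN.
Governing: min(331.5, 340.2, 300.2, 370.1, 337.5) = 300.2 kN → block shear.

300.2 kN (block shear governs)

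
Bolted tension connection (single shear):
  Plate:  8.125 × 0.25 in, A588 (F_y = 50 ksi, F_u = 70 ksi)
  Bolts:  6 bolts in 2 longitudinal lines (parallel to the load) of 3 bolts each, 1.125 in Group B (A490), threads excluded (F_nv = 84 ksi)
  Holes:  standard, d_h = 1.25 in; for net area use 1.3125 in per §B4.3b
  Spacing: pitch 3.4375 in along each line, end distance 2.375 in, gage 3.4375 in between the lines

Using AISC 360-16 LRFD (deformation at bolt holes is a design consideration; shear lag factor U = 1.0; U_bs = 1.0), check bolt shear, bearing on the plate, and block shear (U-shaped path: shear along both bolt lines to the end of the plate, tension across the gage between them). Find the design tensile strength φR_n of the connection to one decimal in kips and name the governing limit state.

121.9 kips (block shear governs)

Bolt shear: A_b = π(1.125)²/4 = 0.99402 in². φR_n = 0.75 × 84 × 0.99402 × 6 × 1 = 375.7 kips.
Bearing (0.25 in plate, F_u = 70 ksi): end bolts L_c = 2.375 − 1.25/2 = 1.75, R_n = min(1.2×1.75×0.25×70, 2.4×1.125×0.25×70) = 36.75 kips/bolt; interior L_c = 3.4375 − 1.25 = 2.1875, R_n = 45.938 kips/bolt. φR_n = 0.75 × (2×36.75 + 4×45.938) = 192.9 kips.
Block shear: shear path 2×[2.375+2×3.4375] = 2×9.25 in, A_gv = 4.625, A_nv = 2×(9.25 − 2.5×1.3125)×0.25 = 2.9844 in²; tension across gage: (3.4375 − 1×1.3125)×0.25 = 0.53125 in². R_n = min(0.6×70×2.9844, 0.6×50×4.625) + 1.0×70×0.53125 = min(125.34, 138.75) + 37.188 = 162.53 kips. φR_n = 0.75 × 162.53 = 121.9 kips.
Governing: min(375.7, 192.9, 121.9) = 121.9 kips → block shear.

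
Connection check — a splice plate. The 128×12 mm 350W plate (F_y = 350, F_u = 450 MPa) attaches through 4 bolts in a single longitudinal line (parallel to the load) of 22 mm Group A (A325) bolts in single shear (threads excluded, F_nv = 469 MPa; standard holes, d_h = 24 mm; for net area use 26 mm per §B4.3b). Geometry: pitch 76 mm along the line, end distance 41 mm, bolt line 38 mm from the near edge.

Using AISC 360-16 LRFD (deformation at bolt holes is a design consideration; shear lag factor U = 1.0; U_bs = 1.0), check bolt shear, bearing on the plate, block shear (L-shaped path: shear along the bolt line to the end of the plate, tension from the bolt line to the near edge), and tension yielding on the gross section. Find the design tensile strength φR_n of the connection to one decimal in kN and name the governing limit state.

483.8 kN (gross-section yield governs)

Bolt shear: A_b = π(22)²/4 = 380.13 mm². φR_n = 0.75 × 469 × 380.13 × 4 × 1 = 534.8 kN.
Bearing (12 mm plate, F_u = 450 MPa): end bolts L_c = 41 − 24/2 = 29, R_n = min(1.2×29×12×450, 2.4×22×12×450) = 187.92 kN/bolt; interior L_c = 76 − 24 = 52, R_n = 285.12 kN/bolt. φR_n = 0.75 × (1×187.92 + 3×285.12) = 782.5 kN.
Block shear: shear path 1×[41+3×76] = 1×269 mm, A_gv = 3228, A_nv = 1×(269 − 3.5×26)×12 = 2136 mm²; tension to near edge: (38 − 0.5×26)×12 = 300 mm². R_n = min(0.6×450×2136, 0.6×350×3228) + 1.0×450×300 = min(576.72, 677.88) + 135 = 711.72 kN. φR_n = 0.75 × 711.72 = 533.8 kN.
Tension yield (gross): A_g = 128×12 = 1536 mm². φR_n = 0.90 × 350 × 1536 = 483.8 kN.
Governing: min(534.8, 782.5, 533.8, 483.8) = 483.8 kN → gross-section yield.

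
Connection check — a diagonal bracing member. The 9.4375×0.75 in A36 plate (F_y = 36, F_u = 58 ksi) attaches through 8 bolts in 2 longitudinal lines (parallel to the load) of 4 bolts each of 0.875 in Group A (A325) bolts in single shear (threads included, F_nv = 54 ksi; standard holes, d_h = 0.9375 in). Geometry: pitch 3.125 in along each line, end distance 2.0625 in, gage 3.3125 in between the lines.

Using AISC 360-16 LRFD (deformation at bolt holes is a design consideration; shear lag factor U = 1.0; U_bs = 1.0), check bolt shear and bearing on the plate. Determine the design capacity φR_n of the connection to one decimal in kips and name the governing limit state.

Bolt shear: A_b = π(0.875)²/4 = 0.60132 in². φR_n = 0.75 × 54 × 0.60132 × 8 × 1 = 194.8 kips.
Bearing (0.75 in plate, F_u = 58 ksi): end bolts L_c = 2.0625 − 0.9375/2 = 1.59375, R_n = min(1.2×1.59375×0.75×58, 2.4×0.875×0.75×58) = 83.194 kips/bolt; interior L_c = 3.125 − 0.9375 = 2.1875, R_n = 91.35 kips/bolt. φR_n = 0.75 × (2×83.194 + 6×91.35) = 535.9 kips.
Governing: min(194.8, 535.9) = 194.8 kips → bolt shear.

194.8 kips (bolt shear governs)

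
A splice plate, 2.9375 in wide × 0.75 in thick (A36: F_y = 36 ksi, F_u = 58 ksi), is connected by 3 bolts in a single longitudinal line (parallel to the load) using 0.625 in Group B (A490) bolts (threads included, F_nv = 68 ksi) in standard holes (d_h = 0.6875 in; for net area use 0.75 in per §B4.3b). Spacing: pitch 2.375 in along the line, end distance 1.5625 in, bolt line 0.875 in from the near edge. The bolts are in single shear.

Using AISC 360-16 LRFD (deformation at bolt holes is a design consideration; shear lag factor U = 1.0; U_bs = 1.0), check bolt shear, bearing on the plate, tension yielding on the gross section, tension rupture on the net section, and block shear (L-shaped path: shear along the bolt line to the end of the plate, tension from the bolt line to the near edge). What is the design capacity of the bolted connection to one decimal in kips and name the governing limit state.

46.9 kips (bolt shear governs)

Bolt shear: A_b = π(0.625)²/4 = 0.3068 in². φR_n = 0.75 × 68 × 0.3068 × 3 × 1 = 46.9 kips.
Bearing (0.75 in plate, F_u = 58 ksi): end bolts L_c = 1.5625 − 0.6875/2 = 1.21875, R_n = min(1.2×1.21875×0.75×58, 2.4×0.625×0.75×58) = 63.619 kips/bolt; interior L_c = 2.375 − 0.6875 = 1.6875, R_n = 65.25 kips/bolt. φR_n = 0.75 × (1×63.619 + 2×65.25) = 145.6 kips.
Tension yield (gross): A_g = 2.9375×0.75 = 2.2031 in². φR_n = 0.90 × 36 × 2.2031 = 71.4 kips.
Tension rupture (net): A_n = (2.9375 − 1×0.75)×0.75 = 1.6406 in² (U = 1.0, A_e = A_n). φR_n = 0.75 × 58 × 1.6406 = 71.4 kips.
Block shear: shear path 1×[1.5625+2×2.375] = 1×6.3125 in, A_gv = 4.7344, A_nv = 1×(6.3125 − 2.5×0.75)×0.75 = 3.3281 in²; tension to near edge: (0.875 − 0.5×0.75)×0.75 = 0.375 in². R_n = min(0.6×58×3.3281, 0.6×36×4.7344) + 1.0×58×0.375 = min(115.82, 102.26) + 21.75 = 124.01 kips. φR_n = 0.75 × 124.01 = 93.0 kips.
Governing: min(46.9, 145.6, 71.4, 71.4, 93.0) = 46.9 kips → bolt shear.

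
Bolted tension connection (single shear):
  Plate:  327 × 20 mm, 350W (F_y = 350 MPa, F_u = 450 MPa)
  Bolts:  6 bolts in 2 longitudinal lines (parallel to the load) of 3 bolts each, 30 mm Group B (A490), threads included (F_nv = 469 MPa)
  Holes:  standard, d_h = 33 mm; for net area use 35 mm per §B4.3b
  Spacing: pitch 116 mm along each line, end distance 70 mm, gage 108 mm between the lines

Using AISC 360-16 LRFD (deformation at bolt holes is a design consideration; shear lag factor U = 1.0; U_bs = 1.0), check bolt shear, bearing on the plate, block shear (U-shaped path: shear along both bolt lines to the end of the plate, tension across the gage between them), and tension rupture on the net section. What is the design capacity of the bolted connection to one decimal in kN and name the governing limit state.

1491.8 kN (bolt shear governs)

Bolt shear: A_b = π(30)²/4 = 706.86 mm². φR_n = 0.75 × 469 × 706.86 × 6 × 1 = 1491.8 kN.
Bearing (20 mm plate, F_u = 450 MPa): end bolts L_c = 70 − 33/2 = 53.5, R_n = min(1.2×53.5×20×450, 2.4×30×20×450) = 577.8 kN/bolt; interior L_c = 116 − 33 = 83, R_n = 648 kN/bolt. φR_n = 0.75 × (2×577.8 + 4×648) = 2810.7 kN.
Block shear: shear path 2×[70+2×116] = 2×302 mm, A_gv = 12080, A_nv = 2×(302 − 2.5×35)×20 = 8580 mm²; tension across gage: (108 − 1×35)×20 = 1460 mm². R_n = min(0.6×450×8580, 0.6×350×12080) + 1.0×450×1460 = min(2316.6, 2536.8) + 657 = 2973.6 kN. φR_n = 0.75 × 2973.6 = 2230.2 kN.
Tension rupture (net): A_n = (327 − 2×35)×20 = 5140 mm² (U = 1.0, A_e = A_n). φR_n = 0.75 × 450 × 5140 = 1734.8 kN.
Governing: min(1491.8, 2810.7, 2230.2, 1734.8) = 1491.8 kN → bolt shear.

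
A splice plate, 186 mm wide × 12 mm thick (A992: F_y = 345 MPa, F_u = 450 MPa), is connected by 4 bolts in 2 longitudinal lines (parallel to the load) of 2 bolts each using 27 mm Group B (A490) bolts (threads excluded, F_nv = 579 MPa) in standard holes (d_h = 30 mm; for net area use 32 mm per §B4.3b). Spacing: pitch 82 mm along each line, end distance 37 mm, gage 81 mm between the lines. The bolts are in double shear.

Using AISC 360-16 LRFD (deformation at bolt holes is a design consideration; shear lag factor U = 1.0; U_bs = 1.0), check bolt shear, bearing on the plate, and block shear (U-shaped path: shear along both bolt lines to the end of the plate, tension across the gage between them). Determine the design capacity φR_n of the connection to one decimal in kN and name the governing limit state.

Bolt shear: A_b = π(27)²/4 = 572.56 mm². φR_n = 0.75 × 579 × 572.56 × 4 × 2 = 1989.1 kN.
Bearing (12 mm plate, F_u = 450 MPa): end bolts L_c = 37 − 30/2 = 22, R_n = min(1.2×22×12×450, 2.4×27×12×450) = 142.56 kN/bolt; interior L_c = 82 − 30 = 52, R_n = 336.96 kN/bolt. φR_n = 0.75 × (2×142.56 + 2×336.96) = 719.3 kN.
Block shear: shear path 2×[37+1×82] = 2×119 mm, A_gv = 2856, A_nv = 2×(119 − 1.5×32)×12 = 1704 mm²; tension across gage: (81 − 1×32)×12 = 588 mm². R_n = min(0.6×450×1704, 0.6×345×2856) + 1.0×450×588 = min(460.08, 591.19) + 264.6 = 724.68 kN. φR_n = 0.75 × 724.68 = 543.5 kN.
Governing: min(1989.1, 719.3, 543.5) = 543.5 kN → block shear.

543.5 kN (block shear governs)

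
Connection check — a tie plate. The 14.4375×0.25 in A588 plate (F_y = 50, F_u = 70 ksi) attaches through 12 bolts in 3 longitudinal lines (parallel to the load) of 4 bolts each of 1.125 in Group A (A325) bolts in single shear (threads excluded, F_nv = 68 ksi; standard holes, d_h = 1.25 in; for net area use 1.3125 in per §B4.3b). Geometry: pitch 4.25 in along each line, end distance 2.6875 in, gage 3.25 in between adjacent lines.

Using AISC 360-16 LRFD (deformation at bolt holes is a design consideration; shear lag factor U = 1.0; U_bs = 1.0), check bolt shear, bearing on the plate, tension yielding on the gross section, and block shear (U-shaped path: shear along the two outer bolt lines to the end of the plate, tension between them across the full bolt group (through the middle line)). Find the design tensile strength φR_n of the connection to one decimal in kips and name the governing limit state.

Bolt shear: A_b = π(1.125)²/4 = 0.99402 in². φR_n = 0.75 × 68 × 0.99402 × 12 × 1 = 608.3 kips.
Bearing (0.25 in plate, F_u = 70 ksi): end bolts L_c = 2.6875 − 1.25/2 = 2.0625, R_n = min(1.2×2.0625×0.25×70, 2.4×1.125×0.25×70) = 43.313 kips/bolt; interior L_c = 4.25 − 1.25 = 3, R_n = 47.25 kips/bolt. φR_n = 0.75 × (3×43.313 + 9×47.25) = 416.4 kips.
Tension yield (gross): A_g = 14.4375×0.25 = 3.6094 in². φR_n = 0.90 × 50 × 3.6094 = 162.4 kips.
Block shear: shear path 2×[2.6875+3×4.25] = 2×15.4375 in, A_gv = 7.7188, A_nv = 2×(15.4375 − 3.5×1.3125)×0.25 = 5.4219 in²; tension across gage: (6.5 − 2×1.3125)×0.25 = 0.96875 in². R_n = min(0.6×70×5.4219, 0.6×50×7.7188) + 1.0×70×0.96875 = min(227.72, 231.56) + 67.813 = 295.53 kips. φR_n = 0.75 × 295.53 = 221.6 kips.
Governing: min(608.3, 416.4, 162.4, 221.6) = 162.4 kips → gross-section yield.

162.4 kips (gross-section yield governs)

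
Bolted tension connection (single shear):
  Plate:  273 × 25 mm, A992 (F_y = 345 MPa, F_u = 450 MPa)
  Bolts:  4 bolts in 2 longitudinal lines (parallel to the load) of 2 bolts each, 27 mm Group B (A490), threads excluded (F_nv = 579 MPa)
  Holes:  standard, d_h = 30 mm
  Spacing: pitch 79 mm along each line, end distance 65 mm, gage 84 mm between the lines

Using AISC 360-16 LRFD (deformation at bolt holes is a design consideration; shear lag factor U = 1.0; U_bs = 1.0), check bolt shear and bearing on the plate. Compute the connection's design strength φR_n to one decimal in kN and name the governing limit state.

Bolt shear: A_b = π(27)²/4 = 572.56 mm². φR_n = 0.75 × 579 × 572.56 × 4 × 1 = 994.5 kN.
Bearing (25 mm plate, F_u = 450 MPa): end bolts L_c = 65 − 30/2 = 50, R_n = min(1.2×50×25×450, 2.4×27×25×450) = 675 kN/bolt; interior L_c = 79 − 30 = 49, R_n = 661.5 kN/bolt. φR_n = 0.75 × (2×675 + 2×661.5) = 2004.8 kN.
Governing: min(994.5, 2004.8) = 994.5 kN → bolt shear.

994.5 kN (bolt shear governs)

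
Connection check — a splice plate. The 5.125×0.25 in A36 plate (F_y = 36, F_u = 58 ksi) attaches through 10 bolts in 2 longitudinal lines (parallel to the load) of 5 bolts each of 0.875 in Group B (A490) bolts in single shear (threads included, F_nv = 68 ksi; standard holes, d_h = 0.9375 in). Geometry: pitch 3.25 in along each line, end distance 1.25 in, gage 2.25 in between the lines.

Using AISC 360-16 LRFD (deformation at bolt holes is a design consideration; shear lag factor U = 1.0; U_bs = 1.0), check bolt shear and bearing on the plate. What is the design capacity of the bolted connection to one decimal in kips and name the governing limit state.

Bolt shear: A_b = π(0.875)²/4 = 0.60132 in². φR_n = 0.75 × 68 × 0.60132 × 10 × 1 = 306.7 kips.
Bearing (0.25 in plate, F_u = 58 ksi): end bolts L_c = 1.25 − 0.9375/2 = 0.78125, R_n = min(1.2×0.78125×0.25×58, 2.4×0.875×0.25×58) = 13.594 kips/bolt; interior L_c = 3.25 − 0.9375 = 2.3125, R_n = 30.45 kips/bolt. φR_n = 0.75 × (2×13.594 + 8×30.45) = 203.1 kips.
Governing: min(306.7, 203.1) = 203.1 kips → bearing.

203.1 kips (bearing governs)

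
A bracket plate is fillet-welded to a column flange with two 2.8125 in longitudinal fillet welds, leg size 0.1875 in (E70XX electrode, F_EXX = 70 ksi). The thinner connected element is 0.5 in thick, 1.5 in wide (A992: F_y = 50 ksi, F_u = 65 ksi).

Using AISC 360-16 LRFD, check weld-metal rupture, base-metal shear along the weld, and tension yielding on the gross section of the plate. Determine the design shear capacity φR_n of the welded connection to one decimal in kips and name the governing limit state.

23.5 kips (weld metal governs)

Weld metal: throat = 0.707×0.1875 = 0.13256 in, L = 2×2.8125 = 5.625 in. φR_n = 0.75 × 0.6 × 70 × 0.13256 × 5.625 = 23.5 kips.
Base metal shear (0.5 in plate): yield φR_n = 1.0×0.6×50×0.5×5.625 = 84.4 kips; rupture φR_n = 0.75×0.6×65×0.5×5.625 = 82.3 kips; take 82.3 kips (rupture).
Tension yield (gross): A_g = 1.5×0.5 = 0.75 in². φR_n = 0.90 × 50 × 0.75 = 33.8 kips.
Governing: min(23.5, 82.3, 33.8) = 23.5 kips → weld metal.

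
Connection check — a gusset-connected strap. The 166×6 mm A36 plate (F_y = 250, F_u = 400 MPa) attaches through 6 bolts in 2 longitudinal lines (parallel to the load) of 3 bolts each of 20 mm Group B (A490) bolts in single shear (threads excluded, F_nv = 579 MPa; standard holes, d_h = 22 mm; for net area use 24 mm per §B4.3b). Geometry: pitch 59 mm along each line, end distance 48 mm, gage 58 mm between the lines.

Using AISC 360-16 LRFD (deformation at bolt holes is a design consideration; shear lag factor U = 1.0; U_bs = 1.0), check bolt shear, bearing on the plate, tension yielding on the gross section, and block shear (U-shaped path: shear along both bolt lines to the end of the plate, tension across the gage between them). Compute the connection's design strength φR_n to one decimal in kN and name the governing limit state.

224.1 kN (gross-section yield governs)

Bolt shear: A_b = π(20)²/4 = 314.16 mm². φR_n = 0.75 × 579 × 314.16 × 6 × 1 = 818.5 kN.
Bearing (6 mm plate, F_u = 400 MPa): end bolts L_c = 48 − 22/2 = 37, R_n = min(1.2×37×6×400, 2.4×20×6×400) = 106.56 kN/bolt; interior L_c = 59 − 22 = 37, R_n = 106.56 kN/bolt. φR_n = 0.75 × (2×106.56 + 4×106.56) = 479.5 kN.
Tension yield (gross): A_g = 166×6 = 996 mm². φR_n = 0.90 × 250 × 996 = 224.1 kN.
Block shear: shear path 2×[48+2×59] = 2×166 mm, A_gv = 1992, A_nv = 2×(166 − 2.5×24)×6 = 1272 mm²; tension across gage: (58 − 1×24)×6 = 204 mm². R_n = min(0.6×400×1272, 0.6×250×1992) + 1.0×400×204 = min(305.28, 298.8) + 81.6 = 380.4 kN. φR_n = 0.75 × 380.4 = 285.3 kN.
Governing: min(818.5, 479.5, 224.1, 285.3) = 224.1 kN → gross-section yield.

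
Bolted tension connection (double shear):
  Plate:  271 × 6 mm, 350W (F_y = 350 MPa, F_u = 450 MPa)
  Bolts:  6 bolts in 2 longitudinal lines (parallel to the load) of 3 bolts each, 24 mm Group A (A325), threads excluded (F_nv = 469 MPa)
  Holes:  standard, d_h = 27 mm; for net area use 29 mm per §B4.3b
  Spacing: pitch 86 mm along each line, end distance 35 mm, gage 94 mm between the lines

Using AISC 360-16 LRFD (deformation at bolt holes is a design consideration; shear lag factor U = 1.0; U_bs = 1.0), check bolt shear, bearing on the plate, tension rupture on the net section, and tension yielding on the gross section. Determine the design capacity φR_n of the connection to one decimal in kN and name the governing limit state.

Bolt shear: A_b = π(24)²/4 = 452.39 mm². φR_n = 0.75 × 469 × 452.39 × 6 × 2 = 1909.5 kN.
Bearing (6 mm plate, F_u = 450 MPa): end bolts L_c = 35 − 27/2 = 21.5, R_n = min(1.2×21.5×6×450, 2.4×24×6×450) = 69.66 kN/bolt; interior L_c = 86 − 27 = 59, R_n = 155.52 kN/bolt. φR_n = 0.75 × (2×69.66 + 4×155.52) = 571.1 kN.
Tension rupture (net): A_n = (271 − 2×29)×6 = 1278 mm² (U = 1.0, A_e = A_n). φR_n = 0.75 × 450 × 1278 = 431.3 kN.
Tension yield (gross): A_g = 271×6 = 1626 mm². φR_n = 0.90 × 350 × 1626 = 512.2 kN.
Governing: min(1909.5, 571.1, 431.3, 512.2) = 431.3 kN → net-section rupture.

431.3 kN (net-section rupture governs)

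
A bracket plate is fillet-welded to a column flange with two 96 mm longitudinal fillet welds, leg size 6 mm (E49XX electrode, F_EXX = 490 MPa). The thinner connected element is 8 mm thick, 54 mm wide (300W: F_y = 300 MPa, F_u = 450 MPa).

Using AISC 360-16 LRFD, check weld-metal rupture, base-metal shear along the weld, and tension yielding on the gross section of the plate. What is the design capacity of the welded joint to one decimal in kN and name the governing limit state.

Weld metal: throat = 0.707×6 = 4.242 mm, L = 2×96 = 192 mm. φR_n = 0.75 × 0.6 × 490 × 4.242 × 192 = 179.6 kN.
Base metal shear (8 mm plate): yield φR_n = 1.0×0.6×300×8×192 = 276.5 kN; rupture φR_n = 0.75×0.6×450×8×192 = 311.0 kN; take 276.5 kN (yield).
Tension yield (gross): A_g = 54×8 = 432 mm². φR_n = 0.90 × 300 × 432 = 116.6 kN.
Governing: min(179.6, 276.5, 116.6) = 116.6 kN → gross-section yield.

116.6 kN (gross-section yield governs)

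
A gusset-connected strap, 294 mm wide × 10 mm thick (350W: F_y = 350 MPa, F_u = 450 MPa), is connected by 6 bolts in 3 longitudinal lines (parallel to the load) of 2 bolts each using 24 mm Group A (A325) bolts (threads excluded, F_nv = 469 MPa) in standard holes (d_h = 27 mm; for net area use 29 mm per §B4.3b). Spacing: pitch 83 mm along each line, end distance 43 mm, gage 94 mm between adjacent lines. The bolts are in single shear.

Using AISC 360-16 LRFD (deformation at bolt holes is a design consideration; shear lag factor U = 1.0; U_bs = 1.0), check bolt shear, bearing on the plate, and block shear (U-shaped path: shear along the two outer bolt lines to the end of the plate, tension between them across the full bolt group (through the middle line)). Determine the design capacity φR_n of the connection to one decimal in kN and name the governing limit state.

772.9 kN (block shear governs)

Bolt shear: A_b = π(24)²/4 = 452.39 mm². φR_n = 0.75 × 469 × 452.39 × 6 × 1 = 954.8 kN.
Bearing (10 mm plate, F_u = 450 MPa): end bolts L_c = 43 − 27/2 = 29.5, R_n = min(1.2×29.5×10×450, 2.4×24×10×450) = 159.3 kN/bolt; interior L_c = 83 − 27 = 56, R_n = 259.2 kN/bolt. φR_n = 0.75 × (3×159.3 + 3×259.2) = 941.6 kN.
Block shear: shear path 2×[43+1×83] = 2×126 mm, A_gv = 2520, A_nv = 2×(126 − 1.5×29)×10 = 1650 mm²; tension across gage: (188 − 2×29)×10 = 1300 mm². R_n = min(0.6×450×1650, 0.6×350×2520) + 1.0×450×1300 = min(445.5, 529.2) + 585 = 1030.5 kN. φR_n = 0.75 × 1030.5 = 772.9 kN.
Governing: min(954.8, 941.6, 772.9) = 772.9 kN → block shear.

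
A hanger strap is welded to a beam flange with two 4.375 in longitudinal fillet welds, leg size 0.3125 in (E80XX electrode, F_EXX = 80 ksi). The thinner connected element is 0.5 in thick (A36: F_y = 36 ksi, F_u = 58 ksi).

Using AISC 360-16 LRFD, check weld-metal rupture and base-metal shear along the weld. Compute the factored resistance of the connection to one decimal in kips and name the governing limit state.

69.6 kips (weld metal governs)

Weld metal: throat = 0.707×0.3125 = 0.22094 in, L = 2×4.375 = 8.75 in. φR_n = 0.75 × 0.6 × 80 × 0.22094 × 8.75 = 69.6 kips.
Base metal shear (0.5 in plate): yield φR_n = 1.0×0.6×36×0.5×8.75 = 94.5 kips; rupture φR_n = 0.75×0.6×58×0.5×8.75 = 114.2 kips; take 94.5 kips (yield).
Governing: min(69.6, 94.5) = 69.6 kips → weld metal.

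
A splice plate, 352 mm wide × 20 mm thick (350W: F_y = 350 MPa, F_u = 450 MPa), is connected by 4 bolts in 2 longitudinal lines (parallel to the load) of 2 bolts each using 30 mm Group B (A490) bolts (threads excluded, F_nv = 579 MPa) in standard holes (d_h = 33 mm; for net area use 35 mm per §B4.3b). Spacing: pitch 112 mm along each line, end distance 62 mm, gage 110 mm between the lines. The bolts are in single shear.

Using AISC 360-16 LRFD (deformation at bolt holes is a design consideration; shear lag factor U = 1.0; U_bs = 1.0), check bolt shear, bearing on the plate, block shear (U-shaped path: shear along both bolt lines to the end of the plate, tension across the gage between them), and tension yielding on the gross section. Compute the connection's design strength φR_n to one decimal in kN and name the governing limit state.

Bolt shear: A_b = π(30)²/4 = 706.86 mm². φR_n = 0.75 × 579 × 706.86 × 4 × 1 = 1227.8 kN.
Bearing (20 mm plate, F_u = 450 MPa): end bolts L_c = 62 − 33/2 = 45.5, R_n = min(1.2×45.5×20×450, 2.4×30×20×450) = 491.4 kN/bolt; interior L_c = 112 − 33 = 79, R_n = 648 kN/bolt. φR_n = 0.75 × (2×491.4 + 2×648) = 1709.1 kN.
Block shear: shear path 2×[62+1×112] = 2×174 mm, A_gv = 6960, A_nv = 2×(174 − 1.5×35)×20 = 4860 mm²; tension across gage: (110 − 1×35)×20 = 1500 mm². R_n = min(0.6×450×4860, 0.6×350×6960) + 1.0×450×1500 = min(1312.2, 1461.6) + 675 = 1987.2 kN. φR_n = 0.75 × 1987.2 = 1490.4 kN.
Tension yield (gross): A_g = 352×20 = 7040 mm². φR_n = 0.90 × 350 × 7040 = 2217.6 kN.
Governing: min(1227.8, 1709.1, 1490.4, 2217.6) = 1227.8 kN → bolt shear.

1227.8 kN (bolt shear governs)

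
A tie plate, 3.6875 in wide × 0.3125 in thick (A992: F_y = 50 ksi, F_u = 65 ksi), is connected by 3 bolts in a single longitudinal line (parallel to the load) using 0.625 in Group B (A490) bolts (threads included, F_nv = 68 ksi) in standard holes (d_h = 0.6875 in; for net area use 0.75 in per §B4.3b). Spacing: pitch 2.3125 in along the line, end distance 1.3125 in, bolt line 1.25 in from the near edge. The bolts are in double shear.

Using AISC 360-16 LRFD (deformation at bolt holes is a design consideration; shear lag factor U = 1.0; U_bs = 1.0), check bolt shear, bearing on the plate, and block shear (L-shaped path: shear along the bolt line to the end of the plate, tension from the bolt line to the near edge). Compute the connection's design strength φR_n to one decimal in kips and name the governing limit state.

50.5 kips (block shear governs)

Bolt shear: A_b = π(0.625)²/4 = 0.3068 in². φR_n = 0.75 × 68 × 0.3068 × 3 × 2 = 93.9 kips.
Bearing (0.3125 in plate, F_u = 65 ksi): end bolts L_c = 1.3125 − 0.6875/2 = 0.96875, R_n = min(1.2×0.96875×0.3125×65, 2.4×0.625×0.3125×65) = 23.613 kips/bolt; interior L_c = 2.3125 − 0.6875 = 1.625, R_n = 30.469 kips/bolt. φR_n = 0.75 × (1×23.613 + 2×30.469) = 63.4 kips.
Block shear: shear path 1×[1.3125+2×2.3125] = 1×5.9375 in, A_gv = 1.8555, A_nv = 1×(5.9375 − 2.5×0.75)×0.3125 = 1.2695 in²; tension to near edge: (1.25 − 0.5×0.75)×0.3125 = 0.27344 in². R_n = min(0.6×65×1.2695, 0.6×50×1.8555) + 1.0×65×0.27344 = min(49.511, 55.665) + 17.774 = 67.285 kips. φR_n = 0.75 × 67.285 = 50.5 kips.
Governing: min(93.9, 63.4, 50.5) = 50.5 kips → block shear.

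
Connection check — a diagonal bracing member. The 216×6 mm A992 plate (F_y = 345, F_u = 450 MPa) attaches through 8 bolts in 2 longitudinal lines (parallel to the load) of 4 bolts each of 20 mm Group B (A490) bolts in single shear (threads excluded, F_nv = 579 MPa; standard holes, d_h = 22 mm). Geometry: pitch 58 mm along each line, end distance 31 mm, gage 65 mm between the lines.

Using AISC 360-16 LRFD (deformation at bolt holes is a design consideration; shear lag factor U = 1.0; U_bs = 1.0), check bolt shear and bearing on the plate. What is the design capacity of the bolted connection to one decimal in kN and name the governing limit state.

622.1 kN (bearing governs)

Bolt shear: A_b = π(20)²/4 = 314.16 mm². φR_n = 0.75 × 579 × 314.16 × 8 × 1 = 1091.4 kN.
Bearing (6 mm plate, F_u = 450 MPa): end bolts L_c = 31 − 22/2 = 20, R_n = min(1.2×20×6×450, 2.4×20×6×450) = 64.8 kN/bolt; interior L_c = 58 − 22 = 36, R_n = 116.64 kN/bolt. φR_n = 0.75 × (2×64.8 + 6×116.64) = 622.1 kN.
Governing: min(1091.4, 622.1) = 622.1 kN → bearing.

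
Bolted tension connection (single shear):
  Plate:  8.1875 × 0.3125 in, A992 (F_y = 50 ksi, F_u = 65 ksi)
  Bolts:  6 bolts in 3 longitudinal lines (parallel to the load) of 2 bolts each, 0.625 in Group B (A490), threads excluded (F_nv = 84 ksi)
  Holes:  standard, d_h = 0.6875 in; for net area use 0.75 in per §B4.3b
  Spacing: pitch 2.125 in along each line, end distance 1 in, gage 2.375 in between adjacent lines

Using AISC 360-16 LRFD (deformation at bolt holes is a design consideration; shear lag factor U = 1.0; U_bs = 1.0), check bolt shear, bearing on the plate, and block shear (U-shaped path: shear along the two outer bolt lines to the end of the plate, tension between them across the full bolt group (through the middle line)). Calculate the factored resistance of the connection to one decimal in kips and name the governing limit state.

86.1 kips (block shear governs)

Bolt shear: A_b = π(0.625)²/4 = 0.3068 in². φR_n = 0.75 × 84 × 0.3068 × 6 × 1 = 116.0 kips.
Bearing (0.3125 in plate, F_u = 65 ksi): end bolts L_c = 1 − 0.6875/2 = 0.65625, R_n = min(1.2×0.65625×0.3125×65, 2.4×0.625×0.3125×65) = 15.996 kips/bolt; interior L_c = 2.125 − 0.6875 = 1.4375, R_n = 30.469 kips/bolt. φR_n = 0.75 × (3×15.996 + 3×30.469) = 104.5 kips.
Block shear: shear path 2×[1+1×2.125] = 2×3.125 in, A_gv = 1.9531, A_nv = 2×(3.125 − 1.5×0.75)×0.3125 = 1.25 in²; tension across gage: (4.75 − 2×0.75)×0.3125 = 1.0156 in². R_n = min(0.6×65×1.25, 0.6×50×1.9531) + 1.0×65×1.0156 = min(48.75, 58.593) + 66.014 = 114.76 kips. φR_n = 0.75 × 114.76 = 86.1 kips.
Governing: min(116.0, 104.5, 86.1) = 86.1 kips → block shear.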